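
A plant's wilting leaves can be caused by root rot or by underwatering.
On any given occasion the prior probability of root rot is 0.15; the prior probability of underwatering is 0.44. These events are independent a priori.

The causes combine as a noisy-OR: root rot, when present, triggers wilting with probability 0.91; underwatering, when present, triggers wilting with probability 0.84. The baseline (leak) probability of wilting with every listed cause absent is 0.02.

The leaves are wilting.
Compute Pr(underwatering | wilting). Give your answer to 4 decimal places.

Under noisy-OR, P(wilting | causes) = 1 − (1−0.02)·∏(1−qᵢ) over the active causes.
Sum P(wilting|·) weighted by the priors over the 4 (root rot, underwatering) configurations:
  P(wilting) = 0.02*0.85*0.56 + 0.8432*0.85*0.44 + 0.9118*0.15*0.56 + 0.985888*0.15*0.44
        = 0.009520 + 0.315357 + 0.076591 + 0.065069 = 0.466537
The terms with underwatering present sum to 0.380426, so
  P(underwatering | wilting) = 0.380426 / 0.466537 ≈ 0.8154

Pr(underwatering | wilting) ≈ 0.8154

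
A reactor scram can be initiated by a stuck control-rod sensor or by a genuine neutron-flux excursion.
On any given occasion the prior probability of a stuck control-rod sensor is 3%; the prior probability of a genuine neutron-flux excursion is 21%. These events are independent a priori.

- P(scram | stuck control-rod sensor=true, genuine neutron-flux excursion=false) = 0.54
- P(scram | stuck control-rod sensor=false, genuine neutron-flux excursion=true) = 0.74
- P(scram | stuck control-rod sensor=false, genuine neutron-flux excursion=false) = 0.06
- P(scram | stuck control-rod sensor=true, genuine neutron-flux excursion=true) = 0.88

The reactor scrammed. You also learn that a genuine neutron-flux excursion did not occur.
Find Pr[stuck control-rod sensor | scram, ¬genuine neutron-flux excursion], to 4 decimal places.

P(scram | ¬genuine neutron-flux excursion) = 0.06×0.97 + 0.54×0.03 = 0.058200 + 0.016200 = 0.074400
The stuck control-rod sensor-present share is 0.54×0.03 = 0.016200.
P(stuck control-rod sensor | scram, ¬genuine neutron-flux excursion) = 0.016200 / 0.074400 ≈ 0.2177

Pr[stuck control-rod sensor | scram, ¬genuine neutron-flux excursion] ≈ 0.2177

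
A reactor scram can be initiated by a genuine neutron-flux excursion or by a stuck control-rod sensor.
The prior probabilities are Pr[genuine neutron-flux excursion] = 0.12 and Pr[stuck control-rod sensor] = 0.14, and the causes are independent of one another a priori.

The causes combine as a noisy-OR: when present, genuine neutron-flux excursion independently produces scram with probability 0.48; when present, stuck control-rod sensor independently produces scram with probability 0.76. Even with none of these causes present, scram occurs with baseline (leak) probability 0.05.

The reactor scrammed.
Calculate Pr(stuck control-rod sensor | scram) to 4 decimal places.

Under noisy-OR, P(scram | causes) = 1 − (1−0.05)·∏(1−qᵢ) over the active causes.
Weight on stuck control-rod sensor=true, given the evidence: 0.095110 + 0.014808 = 0.109918
The normalizing constant is 0.05·0.88·0.86 + 0.772·0.88·0.14 + 0.506·0.12·0.86 + 0.88144·0.12·0.14 = 0.199977
Posterior = 0.109918 / 0.199977 ≈ 0.5497

Pr(stuck control-rod sensor | scram) ≈ 0.5497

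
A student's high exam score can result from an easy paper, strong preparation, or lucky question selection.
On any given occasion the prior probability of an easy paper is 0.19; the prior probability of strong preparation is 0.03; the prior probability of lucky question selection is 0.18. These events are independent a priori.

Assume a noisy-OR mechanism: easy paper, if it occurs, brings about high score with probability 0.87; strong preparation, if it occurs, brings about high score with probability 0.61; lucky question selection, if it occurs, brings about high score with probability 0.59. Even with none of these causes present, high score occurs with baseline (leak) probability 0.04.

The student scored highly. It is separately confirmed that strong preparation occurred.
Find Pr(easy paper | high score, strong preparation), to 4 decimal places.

Pr(easy paper | high score, strong preparation) ≈ 0.2522

Under noisy-OR, P(high score | causes) = 1 − (1−0.04)·∏(1−qᵢ) over the active causes.
P(high score | strong preparation) = 0.6256×0.81×0.82 + 0.846496×0.81×0.18 + 0.951328×0.19×0.82 + 0.980044×0.19×0.18 = 0.415524 + 0.123419 + 0.148217 + 0.033518 = 0.720678
The easy paper-present share is 0.148217 + 0.033518 = 0.181735.
So P(easy paper | high score, strong preparation) = 0.181735/0.720678 ≈ 0.2522.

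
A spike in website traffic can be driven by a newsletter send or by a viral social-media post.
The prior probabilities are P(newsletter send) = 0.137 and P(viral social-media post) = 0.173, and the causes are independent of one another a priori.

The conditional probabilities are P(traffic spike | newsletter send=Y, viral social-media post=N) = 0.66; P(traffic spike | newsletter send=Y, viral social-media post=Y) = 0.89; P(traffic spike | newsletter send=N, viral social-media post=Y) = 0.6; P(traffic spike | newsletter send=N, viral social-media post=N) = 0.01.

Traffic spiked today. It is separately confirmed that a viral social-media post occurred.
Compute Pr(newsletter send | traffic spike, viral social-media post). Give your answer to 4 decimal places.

P(traffic spike | viral social-media post) = 0.6*0.863 + 0.89*0.137 = 0.517800 + 0.121930 = 0.639730
The newsletter send-present share is 0.89*0.137 = 0.121930.
Hence the posterior is 0.121930/0.639730 ≈ 0.1906.

Pr(newsletter send | traffic spike, viral social-media post) ≈ 0.1906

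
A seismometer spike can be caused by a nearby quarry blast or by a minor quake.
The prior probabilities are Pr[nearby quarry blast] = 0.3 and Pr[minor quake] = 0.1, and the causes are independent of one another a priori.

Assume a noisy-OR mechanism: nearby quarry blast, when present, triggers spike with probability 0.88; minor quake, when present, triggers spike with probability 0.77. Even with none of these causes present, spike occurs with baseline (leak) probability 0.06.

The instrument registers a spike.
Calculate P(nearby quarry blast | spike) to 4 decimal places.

P(nearby quarry blast | spike) ≈ 0.7436

Under noisy-OR, P(spike | causes) = 1 − (1−0.06)·∏(1−qᵢ) over the active causes.
For the numerator, keep only nearby quarry blast=true terms: 0.239544 + 0.029222 = 0.268766
The normalizing constant is 0.06×0.7×0.9 + 0.7838×0.7×0.1 + 0.8872×0.3×0.9 + 0.974056×0.3×0.1 = 0.361432
P(nearby quarry blast | spike) = 0.268766/0.361432 ≈ 0.7436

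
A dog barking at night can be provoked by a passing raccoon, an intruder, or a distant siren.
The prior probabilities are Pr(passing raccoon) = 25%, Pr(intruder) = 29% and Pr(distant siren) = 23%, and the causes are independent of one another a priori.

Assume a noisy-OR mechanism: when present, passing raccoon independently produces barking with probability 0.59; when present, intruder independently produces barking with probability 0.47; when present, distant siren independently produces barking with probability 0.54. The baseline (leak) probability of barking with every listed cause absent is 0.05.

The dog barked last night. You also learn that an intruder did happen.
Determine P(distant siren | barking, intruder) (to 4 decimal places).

Under noisy-OR, P(barking | causes) = 1 − (1−0.05)·∏(1−qᵢ) over the active causes.
P(barking | intruder) = 0.4965*0.75*0.77 + 0.76839*0.75*0.23 + 0.793565*0.25*0.77 + 0.90504*0.25*0.23 = 0.286729 + 0.132547 + 0.152761 + 0.052040 = 0.624077
Of this, 0.184587 comes from 0.132547 + 0.052040 (the distant siren=true cases).
So P(distant siren | barking, intruder) = 0.184587/0.624077 ≈ 0.2958.

P(distant siren | barking, intruder) ≈ 0.2958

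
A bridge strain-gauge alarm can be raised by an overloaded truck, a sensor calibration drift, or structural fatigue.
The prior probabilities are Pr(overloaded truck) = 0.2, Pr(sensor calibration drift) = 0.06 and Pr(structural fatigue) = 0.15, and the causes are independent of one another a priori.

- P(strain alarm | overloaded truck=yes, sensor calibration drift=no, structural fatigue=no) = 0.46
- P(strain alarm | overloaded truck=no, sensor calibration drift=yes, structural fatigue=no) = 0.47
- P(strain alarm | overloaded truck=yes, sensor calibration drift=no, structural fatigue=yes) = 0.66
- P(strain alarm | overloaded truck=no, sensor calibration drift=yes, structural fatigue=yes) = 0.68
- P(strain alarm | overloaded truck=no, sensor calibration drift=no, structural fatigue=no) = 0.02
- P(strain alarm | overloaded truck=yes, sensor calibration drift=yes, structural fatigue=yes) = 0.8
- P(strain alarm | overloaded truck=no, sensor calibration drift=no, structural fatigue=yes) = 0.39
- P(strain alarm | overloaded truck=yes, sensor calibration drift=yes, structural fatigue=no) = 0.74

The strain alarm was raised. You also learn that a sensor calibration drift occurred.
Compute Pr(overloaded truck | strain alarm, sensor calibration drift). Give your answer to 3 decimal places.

Pr(overloaded truck | strain alarm, sensor calibration drift) ≈ 0.272

P(strain alarm | sensor calibration drift) = 0.47·0.8·0.85 + 0.68·0.8·0.15 + 0.74·0.2·0.85 + 0.8·0.2·0.15 = 0.319600 + 0.081600 + 0.125800 + 0.024000 = 0.551000
The overloaded truck-present share is 0.125800 + 0.024000 = 0.149800.
So P(overloaded truck | strain alarm, sensor calibration drift) = 0.149800/0.551000 ≈ 0.272.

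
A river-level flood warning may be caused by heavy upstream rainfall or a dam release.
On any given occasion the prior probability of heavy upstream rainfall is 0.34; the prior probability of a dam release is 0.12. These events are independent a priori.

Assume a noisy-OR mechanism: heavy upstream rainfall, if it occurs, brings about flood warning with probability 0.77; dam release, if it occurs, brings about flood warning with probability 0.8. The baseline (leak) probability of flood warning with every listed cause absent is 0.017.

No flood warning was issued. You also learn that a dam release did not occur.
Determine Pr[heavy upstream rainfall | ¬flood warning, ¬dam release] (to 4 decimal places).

Under noisy-OR, P(flood warning | causes) = 1 − (1−0.017)·∏(1−qᵢ) over the active causes.
By total probability over both values of heavy upstream rainfall:
  P(¬flood warning | ¬dam release) = 0.983*0.66 + 0.22609*0.34
        = 0.648780 + 0.076871 = 0.725651
Keeping only the heavy upstream rainfall-present terms gives 0.076871, so
  P(heavy upstream rainfall | ¬flood warning, ¬dam release) = 0.076871 / 0.725651 ≈ 0.1059

Pr[heavy upstream rainfall | ¬flood warning, ¬dam release] ≈ 0.1059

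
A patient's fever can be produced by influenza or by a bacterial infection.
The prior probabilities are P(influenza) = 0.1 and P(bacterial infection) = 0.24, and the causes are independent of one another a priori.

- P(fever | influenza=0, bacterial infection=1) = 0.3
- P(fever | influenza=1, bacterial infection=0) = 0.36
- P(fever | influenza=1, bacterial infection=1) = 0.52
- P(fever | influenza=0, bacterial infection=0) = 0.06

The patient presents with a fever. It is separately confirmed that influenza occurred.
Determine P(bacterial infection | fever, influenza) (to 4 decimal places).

P(bacterial infection | fever, influenza) ≈ 0.3133

P(fever | influenza) = 0.36*0.76 + 0.52*0.24 = 0.273600 + 0.124800 = 0.398400
The bacterial infection-present share is 0.52*0.24 = 0.124800.
P(bacterial infection | fever, influenza) = 0.124800 / 0.398400 ≈ 0.3133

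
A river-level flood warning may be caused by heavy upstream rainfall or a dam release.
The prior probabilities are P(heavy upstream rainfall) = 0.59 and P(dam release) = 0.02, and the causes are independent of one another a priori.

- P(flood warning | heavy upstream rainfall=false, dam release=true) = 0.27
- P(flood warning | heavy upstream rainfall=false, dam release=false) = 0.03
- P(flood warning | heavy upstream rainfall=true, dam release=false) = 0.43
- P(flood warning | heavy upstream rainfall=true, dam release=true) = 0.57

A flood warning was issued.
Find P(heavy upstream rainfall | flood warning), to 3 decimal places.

P(heavy upstream rainfall | flood warning) ≈ 0.947

Enumerate the 4 (heavy upstream rainfall, dam release) configurations and weight by the priors:
  P(flood warning) = 0.03×0.41×0.98 + 0.27×0.41×0.02 + 0.43×0.59×0.98 + 0.57×0.59×0.02
        = 0.012054 + 0.002214 + 0.248626 + 0.006726 = 0.269620
The terms with heavy upstream rainfall present sum to 0.255352, so
  P(heavy upstream rainfall | flood warning) = 0.255352 / 0.269620 ≈ 0.947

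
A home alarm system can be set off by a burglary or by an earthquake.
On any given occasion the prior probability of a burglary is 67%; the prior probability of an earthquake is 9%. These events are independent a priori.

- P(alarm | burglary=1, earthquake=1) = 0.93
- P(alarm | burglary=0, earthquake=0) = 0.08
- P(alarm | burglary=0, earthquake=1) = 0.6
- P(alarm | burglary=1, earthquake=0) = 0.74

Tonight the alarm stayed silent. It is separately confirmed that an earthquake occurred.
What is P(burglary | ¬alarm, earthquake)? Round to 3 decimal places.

By total probability over both values of burglary:
  P(¬alarm | earthquake) = 0.4×0.33 + 0.07×0.67
        = 0.132000 + 0.046900 = 0.178900
Configurations with burglary contribute 0.046900, so
  P(burglary | ¬alarm, earthquake) = 0.046900 / 0.178900 ≈ 0.262

P(burglary | ¬alarm, earthquake) ≈ 0.262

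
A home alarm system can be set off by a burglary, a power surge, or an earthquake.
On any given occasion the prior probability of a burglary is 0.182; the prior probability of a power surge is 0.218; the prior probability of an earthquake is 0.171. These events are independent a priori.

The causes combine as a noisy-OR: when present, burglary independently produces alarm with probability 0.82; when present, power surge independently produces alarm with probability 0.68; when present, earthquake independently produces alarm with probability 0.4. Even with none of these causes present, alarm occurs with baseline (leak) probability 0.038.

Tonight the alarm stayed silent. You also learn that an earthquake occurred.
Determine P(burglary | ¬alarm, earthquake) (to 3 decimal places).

P(burglary | ¬alarm, earthquake) ≈ 0.039

Under noisy-OR, P(alarm | causes) = 1 − (1−0.038)·∏(1−qᵢ) over the active causes.
Numerator (weight on configurations with burglary): 0.014787 + 0.001319 = 0.016106
Denominator P(¬alarm | earthquake): 0.5772*0.818*0.782 + 0.184704*0.818*0.218 + 0.103896*0.182*0.782 + 0.033247*0.182*0.218 = 0.418264
P(burglary | ¬alarm, earthquake) = 0.016106/0.418264 ≈ 0.039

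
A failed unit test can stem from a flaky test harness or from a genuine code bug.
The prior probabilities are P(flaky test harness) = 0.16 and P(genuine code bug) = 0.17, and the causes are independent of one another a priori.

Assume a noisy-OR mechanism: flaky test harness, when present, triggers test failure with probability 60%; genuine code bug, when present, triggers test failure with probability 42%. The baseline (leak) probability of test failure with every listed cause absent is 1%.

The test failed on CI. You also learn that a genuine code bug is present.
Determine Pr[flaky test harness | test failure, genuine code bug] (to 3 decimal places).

Under noisy-OR, P(test failure | causes) = 1 − (1−0.01)·∏(1−qᵢ) over the active causes.
For the numerator, keep only flaky test harness=true terms: 0.77032*0.16 = 0.123251
The normalizing constant is 0.4258*0.84 + 0.77032*0.16 = 0.480923
Posterior = 0.123251 / 0.480923 ≈ 0.256

Pr[flaky test harness | test failure, genuine code bug] ≈ 0.256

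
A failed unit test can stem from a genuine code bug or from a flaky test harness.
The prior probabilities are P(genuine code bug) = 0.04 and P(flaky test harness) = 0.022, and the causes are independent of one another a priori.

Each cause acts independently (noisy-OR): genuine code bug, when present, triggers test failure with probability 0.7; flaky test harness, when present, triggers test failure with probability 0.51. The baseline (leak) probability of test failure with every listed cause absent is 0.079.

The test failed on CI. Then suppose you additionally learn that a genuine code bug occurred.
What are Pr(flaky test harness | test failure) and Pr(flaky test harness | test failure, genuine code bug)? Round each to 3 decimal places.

Pr(flaky test harness | test failure) ≈ 0.108; Pr(flaky test harness | test failure, genuine code bug) ≈ 0.026

Under noisy-OR, P(test failure | causes) = 1 − (1−0.079)·∏(1−qᵢ) over the active causes.
Sum P(test failure|·) weighted by the priors over the 4 (genuine code bug, flaky test harness) configurations:
  P(test failure) = 0.079×0.96×0.978 + 0.54871×0.96×0.022 + 0.7237×0.04×0.978 + 0.864613×0.04×0.022
        = 0.074172 + 0.011589 + 0.028311 + 0.000761 = 0.114833
Configurations with flaky test harness contribute 0.012350, so
  P(flaky test harness | test failure) = 0.012350 / 0.114833 ≈ 0.108

Now condition on the additional information:
Enumerate both values of flaky test harness and weight by the priors:
  P(test failure | genuine code bug) = 0.7237·0.978 + 0.864613·0.022
        = 0.707779 + 0.019021 = 0.726800
The terms with flaky test harness present sum to 0.019021, so
  P(flaky test harness | test failure, genuine code bug) = 0.019021 / 0.726800 ≈ 0.026
— genuine code bug explains away the evidence for flaky test harness.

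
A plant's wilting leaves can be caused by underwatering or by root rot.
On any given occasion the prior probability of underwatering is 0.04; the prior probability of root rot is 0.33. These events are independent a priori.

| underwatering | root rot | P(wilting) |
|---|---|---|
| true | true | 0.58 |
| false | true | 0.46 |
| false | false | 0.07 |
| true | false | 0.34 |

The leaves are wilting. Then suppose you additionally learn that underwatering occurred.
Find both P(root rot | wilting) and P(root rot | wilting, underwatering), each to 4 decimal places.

P(root rot | wilting) ≈ 0.7391; P(root rot | wilting, underwatering) ≈ 0.4566

P(wilting) = 0.07·0.96·0.67 + 0.46·0.96·0.33 + 0.34·0.04·0.67 + 0.58·0.04·0.33 = 0.045024 + 0.145728 + 0.009112 + 0.007656 = 0.207520
Restricting to configurations with root rot present: 0.145728 + 0.007656 = 0.153384.
So P(root rot | wilting) = 0.153384/0.207520 ≈ 0.7391.

Now condition on the additional information:
P(wilting | underwatering) = 0.34×0.67 + 0.58×0.33 = 0.227800 + 0.191400 = 0.419200
Of this, 0.191400 comes from 0.58×0.33 (the root rot=true cases).
P(root rot | wilting, underwatering) = 0.191400 / 0.419200 ≈ 0.4566
— underwatering explains away the evidence for root rot.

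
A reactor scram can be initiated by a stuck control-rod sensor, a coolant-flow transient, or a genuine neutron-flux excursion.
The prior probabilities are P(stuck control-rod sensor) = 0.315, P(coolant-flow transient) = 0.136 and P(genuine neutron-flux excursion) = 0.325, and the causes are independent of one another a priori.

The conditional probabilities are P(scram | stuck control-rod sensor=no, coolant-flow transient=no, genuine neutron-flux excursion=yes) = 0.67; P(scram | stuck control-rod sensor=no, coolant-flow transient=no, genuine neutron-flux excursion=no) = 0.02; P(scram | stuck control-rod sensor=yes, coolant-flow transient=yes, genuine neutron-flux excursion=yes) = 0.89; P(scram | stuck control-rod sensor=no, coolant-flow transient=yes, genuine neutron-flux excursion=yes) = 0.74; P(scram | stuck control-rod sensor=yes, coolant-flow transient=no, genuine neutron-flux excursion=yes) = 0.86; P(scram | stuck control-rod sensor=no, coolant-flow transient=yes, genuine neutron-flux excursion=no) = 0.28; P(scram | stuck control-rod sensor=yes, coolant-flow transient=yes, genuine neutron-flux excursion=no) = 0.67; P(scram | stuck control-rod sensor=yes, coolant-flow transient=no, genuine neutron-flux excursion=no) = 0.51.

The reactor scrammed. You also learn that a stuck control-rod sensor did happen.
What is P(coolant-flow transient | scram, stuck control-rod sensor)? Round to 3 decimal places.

P(coolant-flow transient | scram, stuck control-rod sensor) ≈ 0.158

For the numerator, keep only coolant-flow transient=true terms: 0.061506 + 0.039338 = 0.100844
Denominator P(scram | stuck control-rod sensor): 0.51·0.864·0.675 + 0.86·0.864·0.325 + 0.67·0.136·0.675 + 0.89·0.136·0.325 = 0.639764
P(coolant-flow transient | scram, stuck control-rod sensor) = 0.100844/0.639764 ≈ 0.158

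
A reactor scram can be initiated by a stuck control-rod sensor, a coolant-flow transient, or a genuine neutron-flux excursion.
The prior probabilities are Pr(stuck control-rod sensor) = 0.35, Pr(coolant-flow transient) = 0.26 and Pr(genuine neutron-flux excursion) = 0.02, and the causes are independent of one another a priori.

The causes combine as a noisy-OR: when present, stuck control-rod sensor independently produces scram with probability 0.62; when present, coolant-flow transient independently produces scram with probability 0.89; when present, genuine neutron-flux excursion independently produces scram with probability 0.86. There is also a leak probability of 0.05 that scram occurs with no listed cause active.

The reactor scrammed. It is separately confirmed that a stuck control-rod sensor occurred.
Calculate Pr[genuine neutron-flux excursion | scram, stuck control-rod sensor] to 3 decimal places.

Pr[genuine neutron-flux excursion | scram, stuck control-rod sensor] ≈ 0.026

Under noisy-OR, P(scram | causes) = 1 − (1−0.05)·∏(1−qᵢ) over the active causes.
P(scram | stuck control-rod sensor) = 0.639×0.74×0.98 + 0.94946×0.74×0.02 + 0.96029×0.26×0.98 + 0.994441×0.26×0.02 = 0.463403 + 0.014052 + 0.244682 + 0.005171 = 0.727308
Of this, 0.019223 comes from 0.014052 + 0.005171 (the genuine neutron-flux excursion=true cases).
P(genuine neutron-flux excursion | scram, stuck control-rod sensor) = 0.019223 / 0.727308 ≈ 0.026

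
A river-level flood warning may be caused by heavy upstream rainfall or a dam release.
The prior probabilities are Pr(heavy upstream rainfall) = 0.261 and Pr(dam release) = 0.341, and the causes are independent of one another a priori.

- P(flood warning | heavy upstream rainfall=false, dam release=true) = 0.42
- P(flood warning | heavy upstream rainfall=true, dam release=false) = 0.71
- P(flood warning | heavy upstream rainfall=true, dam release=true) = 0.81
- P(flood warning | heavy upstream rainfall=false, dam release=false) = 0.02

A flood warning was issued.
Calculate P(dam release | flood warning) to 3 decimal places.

By total probability over the 4 (heavy upstream rainfall, dam release) configurations:
  P(flood warning) = 0.02·0.739·0.659 + 0.42·0.739·0.341 + 0.71·0.261·0.659 + 0.81·0.261·0.341
        = 0.009740 + 0.105840 + 0.122119 + 0.072091 = 0.309790
Keeping only the dam release-present terms gives 0.177931, so
  P(dam release | flood warning) = 0.177931 / 0.309790 ≈ 0.574

P(dam release | flood warning) ≈ 0.574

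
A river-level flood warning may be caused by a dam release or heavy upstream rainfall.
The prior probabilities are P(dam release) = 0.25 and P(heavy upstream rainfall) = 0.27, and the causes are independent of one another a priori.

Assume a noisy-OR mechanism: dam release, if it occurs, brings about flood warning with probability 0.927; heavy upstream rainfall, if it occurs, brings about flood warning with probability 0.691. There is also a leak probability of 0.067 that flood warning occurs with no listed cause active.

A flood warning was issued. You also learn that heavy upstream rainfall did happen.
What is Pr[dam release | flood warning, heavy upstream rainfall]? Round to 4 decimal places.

Under noisy-OR, P(flood warning | causes) = 1 − (1−0.067)·∏(1−qᵢ) over the active causes.
Weight on dam release=true, given the evidence: 0.978954×0.25 = 0.244738
The normalizing constant is 0.711703×0.75 + 0.978954×0.25 = 0.778515
Posterior = 0.244738 / 0.778515 ≈ 0.3144

Pr[dam release | flood warning, heavy upstream rainfall] ≈ 0.3144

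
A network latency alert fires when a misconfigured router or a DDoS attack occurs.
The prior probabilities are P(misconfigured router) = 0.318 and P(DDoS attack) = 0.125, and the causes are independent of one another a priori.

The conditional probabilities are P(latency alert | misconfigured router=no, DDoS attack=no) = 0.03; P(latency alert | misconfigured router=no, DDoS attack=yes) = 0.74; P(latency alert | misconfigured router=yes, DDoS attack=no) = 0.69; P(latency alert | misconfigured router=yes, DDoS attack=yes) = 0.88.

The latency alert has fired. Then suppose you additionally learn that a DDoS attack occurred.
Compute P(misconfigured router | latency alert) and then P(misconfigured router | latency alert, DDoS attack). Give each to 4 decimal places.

P(misconfigured router | latency alert) ≈ 0.7370; P(misconfigured router | latency alert, DDoS attack) ≈ 0.3567

P(latency alert) = 0.03·0.682·0.875 + 0.74·0.682·0.125 + 0.69·0.318·0.875 + 0.88·0.318·0.125 = 0.017903 + 0.063085 + 0.191992 + 0.034980 = 0.307960
Restricting to configurations with misconfigured router present: 0.191992 + 0.034980 = 0.226972.
So P(misconfigured router | latency alert) = 0.226972/0.307960 ≈ 0.7370.

With the extra evidence:
For the numerator, keep only misconfigured router=true terms: 0.88×0.318 = 0.279840
Normalizer over all consistent configurations: 0.74×0.682 + 0.88×0.318 = 0.784520
Posterior = 0.279840 / 0.784520 ≈ 0.3567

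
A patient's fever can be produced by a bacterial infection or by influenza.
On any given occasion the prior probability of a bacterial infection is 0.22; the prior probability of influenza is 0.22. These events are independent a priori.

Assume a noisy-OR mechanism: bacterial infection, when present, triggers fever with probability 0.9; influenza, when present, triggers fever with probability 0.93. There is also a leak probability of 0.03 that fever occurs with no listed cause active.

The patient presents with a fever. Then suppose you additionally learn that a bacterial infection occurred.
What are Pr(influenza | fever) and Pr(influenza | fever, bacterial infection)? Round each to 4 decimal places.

Pr(influenza | fever) ≈ 0.5457; Pr(influenza | fever, bacterial infection) ≈ 0.2368

Under noisy-OR, P(fever | causes) = 1 − (1−0.03)·∏(1−qᵢ) over the active causes.
By total probability over the 4 (bacterial infection, influenza) configurations:
  P(fever) = 0.03*0.78*0.78 + 0.9321*0.78*0.22 + 0.903*0.22*0.78 + 0.99321*0.22*0.22
        = 0.018252 + 0.159948 + 0.154955 + 0.048071 = 0.381226
The terms with influenza present sum to 0.208019, so
  P(influenza | fever) = 0.208019 / 0.381226 ≈ 0.5457

With the extra evidence:
For the numerator, keep only influenza=true terms: 0.99321*0.22 = 0.218506
Denominator P(fever | bacterial infection): 0.903*0.78 + 0.99321*0.22 = 0.922846
P(influenza | fever, bacterial infection) = 0.218506/0.922846 ≈ 0.2368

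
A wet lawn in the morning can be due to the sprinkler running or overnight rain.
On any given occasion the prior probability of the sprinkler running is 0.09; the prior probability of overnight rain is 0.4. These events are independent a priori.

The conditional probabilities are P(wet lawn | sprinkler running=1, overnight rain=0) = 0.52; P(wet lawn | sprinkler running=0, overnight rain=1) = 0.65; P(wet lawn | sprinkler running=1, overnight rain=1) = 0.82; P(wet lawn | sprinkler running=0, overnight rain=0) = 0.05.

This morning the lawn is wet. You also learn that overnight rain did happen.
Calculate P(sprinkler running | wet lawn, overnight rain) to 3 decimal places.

P(sprinkler running | wet lawn, overnight rain) ≈ 0.111

Enumerate both values of sprinkler running and weight by the priors:
  P(wet lawn | overnight rain) = 0.65·0.91 + 0.82·0.09
        = 0.591500 + 0.073800 = 0.665300
Keeping only the sprinkler running-present terms gives 0.073800, so
  P(sprinkler running | wet lawn, overnight rain) = 0.073800 / 0.665300 ≈ 0.111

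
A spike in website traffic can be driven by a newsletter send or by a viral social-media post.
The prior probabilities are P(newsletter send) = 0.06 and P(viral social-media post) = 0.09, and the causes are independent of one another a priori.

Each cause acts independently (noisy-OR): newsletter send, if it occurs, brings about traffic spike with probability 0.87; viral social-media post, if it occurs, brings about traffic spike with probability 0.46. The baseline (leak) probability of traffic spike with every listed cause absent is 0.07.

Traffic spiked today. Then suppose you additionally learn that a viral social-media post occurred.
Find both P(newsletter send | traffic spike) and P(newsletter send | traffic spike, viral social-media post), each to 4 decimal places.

P(newsletter send | traffic spike) ≈ 0.3421; P(newsletter send | traffic spike, viral social-media post) ≈ 0.1070

Under noisy-OR, P(traffic spike | causes) = 1 − (1−0.07)·∏(1−qᵢ) over the active causes.
For the numerator, keep only newsletter send=true terms: 0.047999 + 0.005047 = 0.053046
Normalizer over all consistent configurations: 0.07×0.94×0.91 + 0.4978×0.94×0.09 + 0.8791×0.06×0.91 + 0.934714×0.06×0.09 = 0.155038
Posterior = 0.053046 / 0.155038 ≈ 0.3421

With the extra evidence:
Weight on newsletter send=true, given the evidence: 0.934714×0.06 = 0.056083
The normalizing constant is 0.4978×0.94 + 0.934714×0.06 = 0.524015
Posterior = 0.056083 / 0.524015 ≈ 0.1070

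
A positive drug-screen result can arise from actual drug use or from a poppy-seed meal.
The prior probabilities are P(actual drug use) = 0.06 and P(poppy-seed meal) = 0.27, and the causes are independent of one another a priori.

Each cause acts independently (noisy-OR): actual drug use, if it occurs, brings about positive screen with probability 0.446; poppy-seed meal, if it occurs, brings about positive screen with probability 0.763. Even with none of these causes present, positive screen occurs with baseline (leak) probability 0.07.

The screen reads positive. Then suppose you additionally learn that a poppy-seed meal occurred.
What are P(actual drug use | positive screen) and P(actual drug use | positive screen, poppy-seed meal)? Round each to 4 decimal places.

Under noisy-OR, P(positive screen | causes) = 1 − (1−0.07)·∏(1−qᵢ) over the active causes.
Sum P(positive screen|·) weighted by the priors over the 4 (actual drug use, poppy-seed meal) configurations:
  P(positive screen) = 0.07·0.94·0.73 + 0.77959·0.94·0.27 + 0.48478·0.06·0.73 + 0.877893·0.06·0.27
        = 0.048034 + 0.197860 + 0.021233 + 0.014222 = 0.281349
Configurations with actual drug use contribute 0.035455, so
  P(actual drug use | positive screen) = 0.035455 / 0.281349 ≈ 0.1260

Now condition on the additional information:
Enumerate both values of actual drug use and weight by the priors:
  P(positive screen | poppy-seed meal) = 0.77959·0.94 + 0.877893·0.06
        = 0.732815 + 0.052674 = 0.785489
Configurations with actual drug use contribute 0.052674, so
  P(actual drug use | positive screen, poppy-seed meal) = 0.052674 / 0.785489 ≈ 0.0671

P(actual drug use | positive screen) ≈ 0.1260; P(actual drug use | positive screen, poppy-seed meal) ≈ 0.0671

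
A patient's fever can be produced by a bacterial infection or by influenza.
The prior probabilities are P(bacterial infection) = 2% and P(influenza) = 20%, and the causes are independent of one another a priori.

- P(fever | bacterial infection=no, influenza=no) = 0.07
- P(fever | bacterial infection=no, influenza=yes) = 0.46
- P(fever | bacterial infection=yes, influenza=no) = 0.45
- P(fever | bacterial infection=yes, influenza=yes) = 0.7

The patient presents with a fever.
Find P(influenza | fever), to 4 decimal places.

Numerator (weight on configurations with influenza): 0.090160 + 0.002800 = 0.092960
Denominator P(fever): 0.07×0.98×0.8 + 0.46×0.98×0.2 + 0.45×0.02×0.8 + 0.7×0.02×0.2 = 0.155040
Posterior = 0.092960 / 0.155040 ≈ 0.5996

P(influenza | fever) ≈ 0.5996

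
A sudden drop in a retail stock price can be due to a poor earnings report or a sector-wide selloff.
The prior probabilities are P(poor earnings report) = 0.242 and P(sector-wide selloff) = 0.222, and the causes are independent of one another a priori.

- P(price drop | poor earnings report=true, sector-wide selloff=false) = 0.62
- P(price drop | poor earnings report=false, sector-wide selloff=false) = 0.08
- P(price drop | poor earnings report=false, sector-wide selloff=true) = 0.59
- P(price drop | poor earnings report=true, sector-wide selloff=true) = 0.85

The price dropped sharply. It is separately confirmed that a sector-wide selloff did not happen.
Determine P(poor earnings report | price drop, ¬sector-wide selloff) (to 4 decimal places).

P(poor earnings report | price drop, ¬sector-wide selloff) ≈ 0.7122

Enumerate both values of poor earnings report and weight by the priors:
  P(price drop | ¬sector-wide selloff) = 0.08×0.758 + 0.62×0.242
        = 0.060640 + 0.150040 = 0.210680
Keeping only the poor earnings report-present terms gives 0.150040, so
  P(poor earnings report | price drop, ¬sector-wide selloff) = 0.150040 / 0.210680 ≈ 0.7122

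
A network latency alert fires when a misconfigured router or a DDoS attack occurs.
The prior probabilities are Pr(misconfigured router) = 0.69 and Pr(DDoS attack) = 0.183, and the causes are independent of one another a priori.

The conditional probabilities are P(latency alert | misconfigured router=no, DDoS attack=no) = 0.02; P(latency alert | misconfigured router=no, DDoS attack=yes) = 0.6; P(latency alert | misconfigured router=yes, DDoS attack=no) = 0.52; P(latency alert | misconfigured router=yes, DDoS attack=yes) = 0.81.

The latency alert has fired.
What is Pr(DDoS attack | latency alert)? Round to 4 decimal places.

Pr(DDoS attack | latency alert) ≈ 0.3137

By total probability over the 4 (misconfigured router, DDoS attack) configurations:
  P(latency alert) = 0.02·0.31·0.817 + 0.6·0.31·0.183 + 0.52·0.69·0.817 + 0.81·0.69·0.183
        = 0.005065 + 0.034038 + 0.293140 + 0.102279 = 0.434522
Configurations with DDoS attack contribute 0.136317, so
  P(DDoS attack | latency alert) = 0.136317 / 0.434522 ≈ 0.3137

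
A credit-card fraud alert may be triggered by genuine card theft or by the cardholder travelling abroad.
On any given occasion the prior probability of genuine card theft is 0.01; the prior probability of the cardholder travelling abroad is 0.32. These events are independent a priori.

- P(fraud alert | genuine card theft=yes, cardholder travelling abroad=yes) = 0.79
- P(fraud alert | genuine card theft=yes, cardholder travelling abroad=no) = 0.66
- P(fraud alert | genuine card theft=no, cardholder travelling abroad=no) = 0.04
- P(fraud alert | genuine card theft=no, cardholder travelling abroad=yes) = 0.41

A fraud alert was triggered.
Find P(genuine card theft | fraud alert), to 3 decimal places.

Weight on genuine card theft=true, given the evidence: 0.004488 + 0.002528 = 0.007016
The normalizing constant is 0.04*0.99*0.68 + 0.41*0.99*0.32 + 0.66*0.01*0.68 + 0.79*0.01*0.32 = 0.163832
P(genuine card theft | fraud alert) = 0.007016/0.163832 ≈ 0.043

P(genuine card theft | fraud alert) ≈ 0.043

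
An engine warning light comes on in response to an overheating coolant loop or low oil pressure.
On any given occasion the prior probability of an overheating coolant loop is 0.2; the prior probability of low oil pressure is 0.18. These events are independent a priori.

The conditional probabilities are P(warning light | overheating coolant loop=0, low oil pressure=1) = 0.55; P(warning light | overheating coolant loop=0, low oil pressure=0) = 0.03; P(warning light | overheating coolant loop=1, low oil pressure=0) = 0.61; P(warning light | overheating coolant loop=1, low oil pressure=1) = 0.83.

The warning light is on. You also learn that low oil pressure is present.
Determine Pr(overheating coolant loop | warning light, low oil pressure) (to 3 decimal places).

Pr(overheating coolant loop | warning light, low oil pressure) ≈ 0.274

By total probability over both values of overheating coolant loop:
  P(warning light | low oil pressure) = 0.55*0.8 + 0.83*0.2
        = 0.440000 + 0.166000 = 0.606000
Keeping only the overheating coolant loop-present terms gives 0.166000, so
  P(overheating coolant loop | warning light, low oil pressure) = 0.166000 / 0.606000 ≈ 0.274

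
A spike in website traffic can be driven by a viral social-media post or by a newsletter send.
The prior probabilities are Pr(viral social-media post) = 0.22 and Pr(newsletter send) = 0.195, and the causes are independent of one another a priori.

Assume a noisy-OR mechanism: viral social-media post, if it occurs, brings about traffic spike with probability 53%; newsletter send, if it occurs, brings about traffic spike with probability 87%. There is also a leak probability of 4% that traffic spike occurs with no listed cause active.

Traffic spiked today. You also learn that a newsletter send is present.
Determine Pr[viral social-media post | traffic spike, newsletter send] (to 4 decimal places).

Under noisy-OR, P(traffic spike | causes) = 1 − (1−0.04)·∏(1−qᵢ) over the active causes.
Numerator (weight on configurations with viral social-media post): 0.941344*0.22 = 0.207096
Normalizer over all consistent configurations: 0.8752*0.78 + 0.941344*0.22 = 0.889752
P(viral social-media post | traffic spike, newsletter send) = 0.207096/0.889752 ≈ 0.2328

Pr[viral social-media post | traffic spike, newsletter send] ≈ 0.2328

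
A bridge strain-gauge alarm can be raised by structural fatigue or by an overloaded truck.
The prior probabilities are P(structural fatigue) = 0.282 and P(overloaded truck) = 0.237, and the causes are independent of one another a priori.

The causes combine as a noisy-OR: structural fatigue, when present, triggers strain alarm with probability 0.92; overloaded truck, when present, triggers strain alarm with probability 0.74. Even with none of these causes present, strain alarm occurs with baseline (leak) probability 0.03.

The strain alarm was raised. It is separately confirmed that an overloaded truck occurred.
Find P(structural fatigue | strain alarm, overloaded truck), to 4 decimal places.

Under noisy-OR, P(strain alarm | causes) = 1 − (1−0.03)·∏(1−qᵢ) over the active causes.
Sum P(strain alarm|·) weighted by the priors over both values of structural fatigue:
  P(strain alarm | overloaded truck) = 0.7478×0.718 + 0.979824×0.282
        = 0.536920 + 0.276310 = 0.813230
Configurations with structural fatigue contribute 0.276310, so
  P(structural fatigue | strain alarm, overloaded truck) = 0.276310 / 0.813230 ≈ 0.3398

P(structural fatigue | strain alarm, overloaded truck) ≈ 0.3398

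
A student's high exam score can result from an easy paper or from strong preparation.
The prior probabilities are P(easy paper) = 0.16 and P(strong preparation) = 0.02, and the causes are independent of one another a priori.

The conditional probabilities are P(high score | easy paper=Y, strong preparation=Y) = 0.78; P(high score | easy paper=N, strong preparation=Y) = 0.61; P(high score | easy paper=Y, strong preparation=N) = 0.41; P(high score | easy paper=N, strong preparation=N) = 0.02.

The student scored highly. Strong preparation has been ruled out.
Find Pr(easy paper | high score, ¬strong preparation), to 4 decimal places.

Pr(easy paper | high score, ¬strong preparation) ≈ 0.7961

Enumerate both values of easy paper and weight by the priors:
  P(high score | ¬strong preparation) = 0.02×0.84 + 0.41×0.16
        = 0.016800 + 0.065600 = 0.082400
The terms with easy paper present sum to 0.065600, so
  P(easy paper | high score, ¬strong preparation) = 0.065600 / 0.082400 ≈ 0.7961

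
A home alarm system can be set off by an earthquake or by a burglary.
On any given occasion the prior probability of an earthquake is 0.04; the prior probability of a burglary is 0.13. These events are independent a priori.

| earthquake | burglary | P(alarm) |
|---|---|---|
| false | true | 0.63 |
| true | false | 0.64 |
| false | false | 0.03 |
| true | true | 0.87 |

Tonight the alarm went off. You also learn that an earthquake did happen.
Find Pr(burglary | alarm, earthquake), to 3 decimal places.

Weight on burglary=true, given the evidence: 0.87*0.13 = 0.113100
The normalizing constant is 0.64*0.87 + 0.87*0.13 = 0.669900
Posterior = 0.113100 / 0.669900 ≈ 0.169

Pr(burglary | alarm, earthquake) ≈ 0.169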